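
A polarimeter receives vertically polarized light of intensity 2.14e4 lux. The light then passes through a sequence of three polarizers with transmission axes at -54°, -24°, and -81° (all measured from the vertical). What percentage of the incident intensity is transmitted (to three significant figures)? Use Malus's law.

≈ 7.69%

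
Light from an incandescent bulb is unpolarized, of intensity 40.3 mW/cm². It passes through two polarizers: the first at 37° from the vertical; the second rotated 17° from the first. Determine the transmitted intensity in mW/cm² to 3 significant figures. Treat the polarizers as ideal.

Unpolarized light through the first polarizer → I₁ = 40.3 mW/cm²/2 = 20.15 mW/cm², polarized at 37°.
I₂ = I₁ · cos²(17°) = 20.15 · 0.9145 = 18.43 mW/cm².

I ≈ 18.4 mW/cm²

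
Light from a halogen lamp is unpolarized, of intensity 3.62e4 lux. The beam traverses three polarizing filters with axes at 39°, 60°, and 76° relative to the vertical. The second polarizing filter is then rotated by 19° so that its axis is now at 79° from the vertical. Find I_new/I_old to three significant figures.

I_new/I_old ≈ 0.727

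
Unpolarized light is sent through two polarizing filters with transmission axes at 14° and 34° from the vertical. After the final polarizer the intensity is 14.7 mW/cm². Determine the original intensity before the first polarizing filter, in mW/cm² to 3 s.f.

I₀ ≈ 33.3 mW/cm²

Unpolarized light through the first polarizer → I₁ = ½ I₀, now polarized at 14°.
I₂ = I₁ cos²(34° − 14°) = 0.5 I₀ · cos²(20°) = 0.4415 I₀.
So 14.7 mW/cm² = 0.4415 I₀, giving I₀ = 14.7/0.4415 = 33.29 mW/cm².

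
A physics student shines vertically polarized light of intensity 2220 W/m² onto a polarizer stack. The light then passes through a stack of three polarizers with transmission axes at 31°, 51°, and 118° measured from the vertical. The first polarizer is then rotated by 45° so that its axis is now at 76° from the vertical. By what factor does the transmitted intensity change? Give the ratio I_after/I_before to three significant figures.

Before rotation:
By Malus's law, I₁ = I₀ cos²(31° − 0°) = I₀ cos²(31°) = 0.7347 I₀.
I₂ = I₁ cos²(51° − 31°) = 0.7347 I₀ · cos²(20°) = 0.6488 I₀.
I₃ = I₂ cos²(118° − 51°) = 0.6488 I₀ · cos²(67°) = 0.09905 I₀.
After rotation:
I₁ = I₀ cos²(76° − 0°) = I₀ cos²(76°) = 0.05853 I₀.
I₂ = I₁ cos²(51° − 76°) = 0.05853 I₀ · cos²(25°) = 0.04807 I₀.
I₃ = I₂ cos²(118° − 51°) = 0.04807 I₀ · cos²(67°) = 0.007339 I₀.
Ratio = 0.007339 / 0.09905 = 0.0741.

I_new/I_old ≈ 0.0741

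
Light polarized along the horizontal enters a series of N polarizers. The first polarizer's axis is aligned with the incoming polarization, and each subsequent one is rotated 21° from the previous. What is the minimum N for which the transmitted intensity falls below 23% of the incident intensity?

First polarizer is aligned with the polarization: full transmission.
Each further stage multiplies by cos²(21°) = 0.8716.
After N polarizers: T = 0.8716^(N−1). Require T < 0.23 ⇒ N−1 > ln(0.23)/ln(0.8716) = 10.69, so N−1 ≥ 11 and N = 12.
Check: N=12 gives T = 0.2205 < 0.23; N=11 gives T = 0.253.

N = 12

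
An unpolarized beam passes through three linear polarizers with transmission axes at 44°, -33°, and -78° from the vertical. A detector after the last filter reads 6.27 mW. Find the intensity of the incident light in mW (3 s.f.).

I₀ ≈ 496 mW

Unpolarized light through the first polarizer → I₁ = ½ I₀, now polarized at 44°.
I₂ = I₁ cos²(-33° − 44°) = 0.5 I₀ · cos²(77°) = 0.0253 I₀.
I₃ = I₂ cos²(-78° + 33°) = 0.0253 I₀ · cos²(45°) = 0.01265 I₀.
So 6.27 mW = 0.01265 I₀, giving I₀ = 6.27/0.01265 = 495.6 mW.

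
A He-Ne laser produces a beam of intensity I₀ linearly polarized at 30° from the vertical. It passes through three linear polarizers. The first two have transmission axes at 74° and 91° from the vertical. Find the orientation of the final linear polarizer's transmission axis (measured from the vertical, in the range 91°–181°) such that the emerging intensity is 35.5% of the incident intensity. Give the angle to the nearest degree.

I₁ = I₀ cos²(74° − 30°) = I₀ cos²(44°) = 0.5174 I₀.
I₂ = I₁ cos²(91° − 74°) = 0.5174 I₀ · cos²(17°) = 0.4732 I₀.
Need I₃/I₀ = 0.355, so cos²(θ − 91°) = 0.355 / 0.4732 = 0.7502.
θ − 91° = arccos(√0.7502) = 30.0°, giving θ ≈ 91 + 30.0 = 121.0°.

θ ≈ 121°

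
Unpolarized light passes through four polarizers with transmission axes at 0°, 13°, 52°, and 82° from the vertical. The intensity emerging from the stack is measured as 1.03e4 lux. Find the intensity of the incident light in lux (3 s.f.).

I₀ ≈ 4.79e4 lux

Unpolarized light through the first polarizer → I₁ = ½ I₀, now polarized at 0°.
I₂ = I₁ cos²(13° − 0°) = 0.5 I₀ · cos²(13°) = 0.4747 I₀.
I₃ = I₂ cos²(52° − 13°) = 0.4747 I₀ · cos²(39°) = 0.2867 I₀.
I₄ = I₃ cos²(82° − 52°) = 0.2867 I₀ · cos²(30°) = 0.215 I₀.
So 1.03e4 lux = 0.215 I₀, giving I₀ = 1.03e4/0.215 = 4.79e+04 lux.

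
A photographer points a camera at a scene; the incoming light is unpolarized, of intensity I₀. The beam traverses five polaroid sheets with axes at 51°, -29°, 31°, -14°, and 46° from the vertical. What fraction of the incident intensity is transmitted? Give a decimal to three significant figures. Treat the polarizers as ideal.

≈ 0.000471 I₀

Unpolarized light through the first polarizer → I₁ = ½ I₀, now polarized at 51°.
I₂ = I₁ cos²(-29° − 51°) = 0.5 I₀ · cos²(80°) = 0.01508 I₀.
I₃ = I₂ cos²(31° + 29°) = 0.01508 I₀ · cos²(60°) = 0.003769 I₀.
I₄ = I₃ cos²(-14° − 31°) = 0.003769 I₀ · cos²(45°) = 0.001885 I₀.
I₅ = I₄ cos²(46° + 14°) = 0.001885 I₀ · cos²(60°) = 0.0004712 I₀.
Transmitted fraction = 0.0004712.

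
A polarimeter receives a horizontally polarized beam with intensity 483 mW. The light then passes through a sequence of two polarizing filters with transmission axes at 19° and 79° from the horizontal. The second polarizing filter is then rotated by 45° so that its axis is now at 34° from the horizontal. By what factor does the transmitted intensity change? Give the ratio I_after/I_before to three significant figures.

I_new/I_old ≈ 3.73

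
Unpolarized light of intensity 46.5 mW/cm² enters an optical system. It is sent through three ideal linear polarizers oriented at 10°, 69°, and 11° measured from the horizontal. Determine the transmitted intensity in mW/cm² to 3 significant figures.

Unpolarized light through the first polarizer → I₁ = 46.5 mW/cm²/2 = 23.25 mW/cm², polarized at 10°.
I₂ = I₁ · cos²(59°) = 23.25 · 0.2653 = 6.167 mW/cm².
I₃ = I₂ · cos²(58°) = 6.167 · 0.2808 = 1.732 mW/cm².

I ≈ 1.73 mW/cm²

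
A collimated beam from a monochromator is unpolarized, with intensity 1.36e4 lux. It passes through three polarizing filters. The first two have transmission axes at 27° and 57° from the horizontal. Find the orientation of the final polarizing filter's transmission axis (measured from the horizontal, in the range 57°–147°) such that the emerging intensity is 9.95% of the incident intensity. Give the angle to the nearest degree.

Unpolarized light through the first polarizer → I₁ = ½ I₀, now polarized at 27°.
I₂ = I₁ cos²(57° − 27°) = 0.5 I₀ · cos²(30°) = 0.375 I₀.
Need I₃/I₀ = 0.0995, so cos²(θ − 57°) = 0.0995 / 0.375 = 0.2653.
θ − 57° = arccos(√0.2653) = 59.0°, giving θ ≈ 57 + 59.0 = 116.0°.

θ ≈ 116°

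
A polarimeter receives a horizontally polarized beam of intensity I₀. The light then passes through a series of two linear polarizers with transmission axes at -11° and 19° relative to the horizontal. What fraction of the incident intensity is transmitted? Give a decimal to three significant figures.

By Malus's law, I₁ = I₀ cos²(-11° − 0°) = I₀ cos²(11°) = 0.9636 I₀.
I₂ = I₁ cos²(19° + 11°) = 0.9636 I₀ · cos²(30°) = 0.7227 I₀.
Transmitted fraction = 0.7227.

≈ 0.723 I₀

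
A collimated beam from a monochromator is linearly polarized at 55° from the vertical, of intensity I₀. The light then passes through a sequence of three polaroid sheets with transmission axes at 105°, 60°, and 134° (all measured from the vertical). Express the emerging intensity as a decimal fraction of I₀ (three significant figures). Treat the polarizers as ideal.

By Malus's law, I₁ = I₀ cos²(105° − 55°) = I₀ cos²(50°) = 0.4132 I₀.
I₂ = I₁ cos²(60° − 105°) = 0.4132 I₀ · cos²(45°) = 0.2066 I₀.
I₃ = I₂ cos²(134° − 60°) = 0.2066 I₀ · cos²(74°) = 0.0157 I₀.
Transmitted fraction = 0.0157.

≈ 0.0157 I₀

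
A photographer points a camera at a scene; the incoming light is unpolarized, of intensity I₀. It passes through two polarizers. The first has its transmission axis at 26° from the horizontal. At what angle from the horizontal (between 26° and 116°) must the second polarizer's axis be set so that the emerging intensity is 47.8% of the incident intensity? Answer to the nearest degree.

θ ≈ 38°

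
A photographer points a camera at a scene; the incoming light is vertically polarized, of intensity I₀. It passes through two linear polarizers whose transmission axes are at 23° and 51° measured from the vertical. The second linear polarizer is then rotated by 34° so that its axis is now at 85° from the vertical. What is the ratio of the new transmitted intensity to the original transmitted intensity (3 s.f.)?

I_new/I_old ≈ 0.283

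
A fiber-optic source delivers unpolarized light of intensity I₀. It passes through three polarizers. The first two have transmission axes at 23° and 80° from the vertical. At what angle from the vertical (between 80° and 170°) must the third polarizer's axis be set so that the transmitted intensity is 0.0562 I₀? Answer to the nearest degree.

Unpolarized light through the first polarizer → I₁ = ½ I₀, now polarized at 23°.
I₂ = I₁ cos²(80° − 23°) = 0.5 I₀ · cos²(57°) = 0.1483 I₀.
Need I₃/I₀ = 0.0562, so cos²(θ − 80°) = 0.0562 / 0.1483 = 0.3789.
θ − 80° = arccos(√0.3789) = 52.0°, giving θ ≈ 80 + 52.0 = 132.0°.

θ ≈ 132°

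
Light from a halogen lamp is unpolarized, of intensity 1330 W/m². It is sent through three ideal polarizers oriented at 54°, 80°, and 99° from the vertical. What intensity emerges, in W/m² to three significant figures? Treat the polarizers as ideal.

Unpolarized light through the first polarizer → I₁ = 1330 W/m²/2 = 665 W/m², polarized at 54°.
I₂ = I₁ · cos²(26°) = 665 · 0.8078 = 537.2 W/m².
I₃ = I₂ · cos²(19°) = 537.2 · 0.894 = 480.3 W/m².

I ≈ 480 W/m²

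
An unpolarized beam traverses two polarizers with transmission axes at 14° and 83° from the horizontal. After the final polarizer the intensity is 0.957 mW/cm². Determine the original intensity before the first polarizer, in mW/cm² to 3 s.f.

I₀ ≈ 14.9 mW/cm²

Unpolarized light through the first polarizer → I₁ = ½ I₀, now polarized at 14°.
I₂ = I₁ cos²(83° − 14°) = 0.5 I₀ · cos²(69°) = 0.06421 I₀.
So 0.957 mW/cm² = 0.06421 I₀, giving I₀ = 0.957/0.06421 = 14.9 mW/cm².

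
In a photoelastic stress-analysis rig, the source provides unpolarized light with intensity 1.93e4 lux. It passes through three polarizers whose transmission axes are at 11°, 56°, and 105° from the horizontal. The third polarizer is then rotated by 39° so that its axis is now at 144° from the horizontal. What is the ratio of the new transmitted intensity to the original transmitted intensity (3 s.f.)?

Before rotation:
Unpolarized light through the first polarizer → I₁ = ½ I₀, now polarized at 11°.
I₂ = I₁ cos²(56° − 11°) = 0.5 I₀ · cos²(45°) = 0.25 I₀.
I₃ = I₂ cos²(105° − 56°) = 0.25 I₀ · cos²(49°) = 0.1076 I₀.
After rotation:
Unpolarized light through the first polarizer → I₁ = ½ I₀, now polarized at 11°.
I₂ = I₁ cos²(56° − 11°) = 0.5 I₀ · cos²(45°) = 0.25 I₀.
I₃ = I₂ cos²(144° − 56°) = 0.25 I₀ · cos²(88°) = 0.0003045 I₀.
Ratio = 0.0003045 / 0.1076 = 0.00283.

I_new/I_old ≈ 0.00283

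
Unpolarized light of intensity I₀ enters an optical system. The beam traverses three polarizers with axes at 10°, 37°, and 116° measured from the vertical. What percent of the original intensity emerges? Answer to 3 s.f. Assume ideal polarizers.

≈ 1.45%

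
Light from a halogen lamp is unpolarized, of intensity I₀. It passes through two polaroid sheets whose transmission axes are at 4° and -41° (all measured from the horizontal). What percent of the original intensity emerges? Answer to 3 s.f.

≈ 25.0%

Unpolarized light through the first polarizer → I₁ = ½ I₀, now polarized at 4°.
I₂ = I₁ cos²(-41° − 4°) = 0.5 I₀ · cos²(45°) = 0.25 I₀.
That is 25% of the incident intensity.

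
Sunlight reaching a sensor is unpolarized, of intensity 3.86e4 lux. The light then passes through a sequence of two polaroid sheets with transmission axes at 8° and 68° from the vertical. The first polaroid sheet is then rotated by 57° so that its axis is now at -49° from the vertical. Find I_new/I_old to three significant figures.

I_new/I_old ≈ 0.824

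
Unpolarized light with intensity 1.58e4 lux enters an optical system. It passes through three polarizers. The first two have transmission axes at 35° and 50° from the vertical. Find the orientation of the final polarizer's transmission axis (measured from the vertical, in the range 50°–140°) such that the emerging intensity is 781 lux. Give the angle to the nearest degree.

Unpolarized light through the first polarizer → I₁ = ½ I₀, now polarized at 35°.
I₂ = I₁ cos²(50° − 35°) = 0.5 I₀ · cos²(15°) = 0.4665 I₀.
Target fraction: 781 / 1.58e4 lux = 0.04943 of I₀.
Need I₃/I₀ = 0.04943, so cos²(θ − 50°) = 0.04943 / 0.4665 = 0.106.
θ − 50° = arccos(√0.106) = 71.0°, giving θ ≈ 50 + 71.0 = 121.0°.

θ ≈ 121°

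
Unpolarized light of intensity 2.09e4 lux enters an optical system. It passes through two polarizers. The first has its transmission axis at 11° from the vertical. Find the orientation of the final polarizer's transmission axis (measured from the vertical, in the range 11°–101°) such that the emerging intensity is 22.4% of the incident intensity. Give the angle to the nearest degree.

θ ≈ 59°

Unpolarized light through the first polarizer → I₁ = ½ I₀, now polarized at 11°.
Need I₂/I₀ = 0.224, so cos²(θ − 11°) = 0.224 / 0.5 = 0.448.
θ − 11° = arccos(√0.448) = 48.0°, giving θ ≈ 11 + 48.0 = 59.0°.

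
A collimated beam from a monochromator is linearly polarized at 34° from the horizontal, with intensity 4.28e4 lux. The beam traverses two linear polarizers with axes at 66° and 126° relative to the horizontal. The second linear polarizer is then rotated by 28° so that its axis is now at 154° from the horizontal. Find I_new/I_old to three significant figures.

I_new/I_old ≈ 0.00487

Before rotation:
I₁ = I₀ cos²(66° − 34°) = I₀ cos²(32°) = 0.7192 I₀.
I₂ = I₁ cos²(126° − 66°) = 0.7192 I₀ · cos²(60°) = 0.1798 I₀.
After rotation:
I₁ = I₀ cos²(66° − 34°) = I₀ cos²(32°) = 0.7192 I₀.
I₂ = I₁ cos²(154° − 66°) = 0.7192 I₀ · cos²(88°) = 0.0008759 I₀.
Ratio = 0.0008759 / 0.1798 = 0.004872.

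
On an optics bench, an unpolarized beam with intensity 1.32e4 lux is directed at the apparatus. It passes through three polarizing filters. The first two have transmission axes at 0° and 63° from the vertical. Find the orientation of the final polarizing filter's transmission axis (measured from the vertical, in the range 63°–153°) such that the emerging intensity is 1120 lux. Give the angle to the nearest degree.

θ ≈ 88°

Unpolarized light through the first polarizer → I₁ = ½ I₀, now polarized at 0°.
I₂ = I₁ cos²(63° − 0°) = 0.5 I₀ · cos²(63°) = 0.1031 I₀.
Target fraction: 1120 / 1.32e4 lux = 0.08485 of I₀.
Need I₃/I₀ = 0.08485, so cos²(θ − 63°) = 0.08485 / 0.1031 = 0.8233.
θ − 63° = arccos(√0.8233) = 24.9°, giving θ ≈ 63 + 24.9 = 87.9°.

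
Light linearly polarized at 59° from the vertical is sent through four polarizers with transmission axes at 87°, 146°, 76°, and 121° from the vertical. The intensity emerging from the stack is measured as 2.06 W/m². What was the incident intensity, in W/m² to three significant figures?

By Malus's law, I₁ = I₀ cos²(87° − 59°) = I₀ cos²(28°) = 0.7796 I₀.
I₂ = I₁ cos²(146° − 87°) = 0.7796 I₀ · cos²(59°) = 0.2068 I₀.
I₃ = I₂ cos²(76° − 146°) = 0.2068 I₀ · cos²(70°) = 0.02419 I₀.
I₄ = I₃ cos²(121° − 76°) = 0.02419 I₀ · cos²(45°) = 0.0121 I₀.
So 2.06 W/m² = 0.0121 I₀, giving I₀ = 2.06/0.0121 = 170.3 W/m².

I₀ ≈ 170 W/m²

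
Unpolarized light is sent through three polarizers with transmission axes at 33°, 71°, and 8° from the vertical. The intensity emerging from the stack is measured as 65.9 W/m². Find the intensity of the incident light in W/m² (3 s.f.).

I₀ ≈ 1030 W/m²

Unpolarized light through the first polarizer → I₁ = ½ I₀, now polarized at 33°.
I₂ = I₁ cos²(71° − 33°) = 0.5 I₀ · cos²(38°) = 0.3105 I₀.
I₃ = I₂ cos²(8° − 71°) = 0.3105 I₀ · cos²(63°) = 0.06399 I₀.
So 65.9 W/m² = 0.06399 I₀, giving I₀ = 65.9/0.06399 = 1030 W/m².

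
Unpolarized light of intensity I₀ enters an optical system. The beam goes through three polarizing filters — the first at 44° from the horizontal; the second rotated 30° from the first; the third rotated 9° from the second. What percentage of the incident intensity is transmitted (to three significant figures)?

≈ 36.6%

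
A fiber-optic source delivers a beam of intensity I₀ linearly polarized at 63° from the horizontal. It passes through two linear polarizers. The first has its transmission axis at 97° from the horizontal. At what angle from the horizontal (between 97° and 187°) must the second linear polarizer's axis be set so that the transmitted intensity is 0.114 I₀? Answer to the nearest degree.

I₁ = I₀ cos²(97° − 63°) = I₀ cos²(34°) = 0.6873 I₀.
Need I₂/I₀ = 0.114, so cos²(θ − 97°) = 0.114 / 0.6873 = 0.1659.
θ − 97° = arccos(√0.1659) = 66.0°, giving θ ≈ 97 + 66.0 = 163.0°.

θ ≈ 163°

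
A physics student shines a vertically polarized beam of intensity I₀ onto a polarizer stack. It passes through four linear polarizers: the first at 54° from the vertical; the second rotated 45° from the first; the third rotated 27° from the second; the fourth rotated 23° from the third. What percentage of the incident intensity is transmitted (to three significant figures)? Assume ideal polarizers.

≈ 11.6%

By Malus's law, I₁ = I₀ cos²(54° − 0°) = I₀ cos²(54°) = 0.3455 I₀.
I₂ = I₁ cos²(45°) = 0.3455 · 0.5 I₀ = 0.1727 I₀.
I₃ = I₂ cos²(27°) = 0.1727 · 0.7939 I₀ = 0.1371 I₀.
I₄ = I₃ cos²(23°) = 0.1371 · 0.8473 I₀ = 0.1162 I₀.
That is 11.62% of the incident intensity.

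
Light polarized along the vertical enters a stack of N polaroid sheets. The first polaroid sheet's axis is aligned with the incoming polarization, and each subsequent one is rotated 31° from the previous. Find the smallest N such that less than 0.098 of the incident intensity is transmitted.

N = 9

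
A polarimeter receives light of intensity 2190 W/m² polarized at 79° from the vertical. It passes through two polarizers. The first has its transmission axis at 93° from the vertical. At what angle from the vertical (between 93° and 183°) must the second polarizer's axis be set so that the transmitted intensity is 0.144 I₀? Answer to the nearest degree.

θ ≈ 160°

I₁ = I₀ cos²(93° − 79°) = I₀ cos²(14°) = 0.9415 I₀.
Need I₂/I₀ = 0.144, so cos²(θ − 93°) = 0.144 / 0.9415 = 0.153.
θ − 93° = arccos(√0.153) = 67.0°, giving θ ≈ 93 + 67.0 = 160.0°.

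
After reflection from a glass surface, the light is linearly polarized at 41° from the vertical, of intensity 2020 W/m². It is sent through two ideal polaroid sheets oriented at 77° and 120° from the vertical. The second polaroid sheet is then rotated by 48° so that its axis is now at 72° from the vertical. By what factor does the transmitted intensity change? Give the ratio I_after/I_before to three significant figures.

Before rotation:
I₁ = I₀ cos²(77° − 41°) = I₀ cos²(36°) = 0.6545 I₀.
I₂ = I₁ cos²(120° − 77°) = 0.6545 I₀ · cos²(43°) = 0.3501 I₀.
After rotation:
I₁ = I₀ cos²(77° − 41°) = I₀ cos²(36°) = 0.6545 I₀.
I₂ = I₁ cos²(72° − 77°) = 0.6545 I₀ · cos²(5°) = 0.6495 I₀.
Ratio = 0.6495 / 0.3501 = 1.855.

I_new/I_old ≈ 1.86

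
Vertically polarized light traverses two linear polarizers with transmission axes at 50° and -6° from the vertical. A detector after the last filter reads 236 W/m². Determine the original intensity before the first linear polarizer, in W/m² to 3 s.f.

I₀ ≈ 1830 W/m²

By Malus's law, I₁ = I₀ cos²(50° − 0°) = I₀ cos²(50°) = 0.4132 I₀.
I₂ = I₁ cos²(-6° − 50°) = 0.4132 I₀ · cos²(56°) = 0.1292 I₀.
So 236 W/m² = 0.1292 I₀, giving I₀ = 236/0.1292 = 1827 W/m².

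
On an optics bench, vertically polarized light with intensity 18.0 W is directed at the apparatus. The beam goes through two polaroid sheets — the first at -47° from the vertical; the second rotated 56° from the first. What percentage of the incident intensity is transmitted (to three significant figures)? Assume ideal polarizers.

≈ 14.5%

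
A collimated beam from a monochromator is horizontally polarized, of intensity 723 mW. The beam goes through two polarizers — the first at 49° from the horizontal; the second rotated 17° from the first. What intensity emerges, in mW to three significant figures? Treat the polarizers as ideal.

I₁ = 723 mW · cos²(49°) = 311.2 mW.
I₂ = I₁ · cos²(17°) = 311.2 · 0.9145 = 284.6 mW.

I ≈ 285 mW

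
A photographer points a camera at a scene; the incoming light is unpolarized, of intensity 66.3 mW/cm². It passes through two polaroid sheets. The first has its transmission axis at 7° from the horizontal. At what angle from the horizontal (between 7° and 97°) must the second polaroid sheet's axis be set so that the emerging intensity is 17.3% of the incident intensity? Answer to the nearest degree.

θ ≈ 61°

Unpolarized light through the first polarizer → I₁ = ½ I₀, now polarized at 7°.
Need I₂/I₀ = 0.173, so cos²(θ − 7°) = 0.173 / 0.5 = 0.346.
θ − 7° = arccos(√0.346) = 54.0°, giving θ ≈ 7 + 54.0 = 61.0°.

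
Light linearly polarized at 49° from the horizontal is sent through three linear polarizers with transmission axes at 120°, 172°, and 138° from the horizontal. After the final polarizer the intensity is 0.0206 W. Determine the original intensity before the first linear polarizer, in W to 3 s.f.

I₀ ≈ 0.746 W

I₁ = I₀ cos²(120° − 49°) = I₀ cos²(71°) = 0.106 I₀.
I₂ = I₁ cos²(172° − 120°) = 0.106 I₀ · cos²(52°) = 0.04018 I₀.
I₃ = I₂ cos²(138° − 172°) = 0.04018 I₀ · cos²(34°) = 0.02761 I₀.
So 0.0206 W = 0.02761 I₀, giving I₀ = 0.0206/0.02761 = 0.746 W.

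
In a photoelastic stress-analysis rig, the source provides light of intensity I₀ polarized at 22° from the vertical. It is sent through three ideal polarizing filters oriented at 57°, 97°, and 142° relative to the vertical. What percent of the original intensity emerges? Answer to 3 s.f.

≈ 19.7%

I₁ = I₀ cos²(57° − 22°) = I₀ cos²(35°) = 0.671 I₀.
I₂ = I₁ cos²(97° − 57°) = 0.671 I₀ · cos²(40°) = 0.3938 I₀.
I₃ = I₂ cos²(142° − 97°) = 0.3938 I₀ · cos²(45°) = 0.1969 I₀.
That is 19.69% of the incident intensity.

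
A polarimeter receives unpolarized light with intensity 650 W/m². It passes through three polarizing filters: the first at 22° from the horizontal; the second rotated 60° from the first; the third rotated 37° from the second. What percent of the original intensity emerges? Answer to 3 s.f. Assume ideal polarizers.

≈ 7.97%

Unpolarized light through the first polarizer → I₁ = 650 W/m²/2 = 325 W/m², polarized at 22°.
I₂ = I₁ · cos²(60°) = 325 · 0.25 = 81.25 W/m².
I₃ = I₂ · cos²(37°) = 81.25 · 0.6378 = 51.82 W/m².
That is 7.973% of the incident intensity.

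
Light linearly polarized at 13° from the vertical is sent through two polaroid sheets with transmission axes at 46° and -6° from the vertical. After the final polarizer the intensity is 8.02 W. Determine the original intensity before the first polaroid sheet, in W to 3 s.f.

I₁ = I₀ cos²(46° − 13°) = I₀ cos²(33°) = 0.7034 I₀.
I₂ = I₁ cos²(-6° − 46°) = 0.7034 I₀ · cos²(52°) = 0.2666 I₀.
So 8.02 W = 0.2666 I₀, giving I₀ = 8.02/0.2666 = 30.08 W.

I₀ ≈ 30.1 W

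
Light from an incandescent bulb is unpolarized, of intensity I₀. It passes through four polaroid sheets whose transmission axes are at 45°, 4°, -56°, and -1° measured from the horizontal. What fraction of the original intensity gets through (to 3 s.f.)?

≈ 0.0234 I₀

Unpolarized light through the first polarizer → I₁ = ½ I₀, now polarized at 45°.
I₂ = I₁ cos²(4° − 45°) = 0.5 I₀ · cos²(41°) = 0.2848 I₀.
I₃ = I₂ cos²(-56° − 4°) = 0.2848 I₀ · cos²(60°) = 0.0712 I₀.
I₄ = I₃ cos²(-1° + 56°) = 0.0712 I₀ · cos²(55°) = 0.02342 I₀.
Transmitted fraction = 0.02342.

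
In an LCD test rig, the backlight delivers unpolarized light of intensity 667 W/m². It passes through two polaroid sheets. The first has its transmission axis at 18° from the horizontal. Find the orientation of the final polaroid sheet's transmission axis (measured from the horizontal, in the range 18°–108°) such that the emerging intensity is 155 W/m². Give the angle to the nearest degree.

θ ≈ 65°

Unpolarized light through the first polarizer → I₁ = ½ I₀, now polarized at 18°.
Target fraction: 155 / 667 W/m² = 0.2324 of I₀.
Need I₂/I₀ = 0.2324, so cos²(θ − 18°) = 0.2324 / 0.5 = 0.4648.
θ − 18° = arccos(√0.4648) = 47.0°, giving θ ≈ 18 + 47.0 = 65.0°.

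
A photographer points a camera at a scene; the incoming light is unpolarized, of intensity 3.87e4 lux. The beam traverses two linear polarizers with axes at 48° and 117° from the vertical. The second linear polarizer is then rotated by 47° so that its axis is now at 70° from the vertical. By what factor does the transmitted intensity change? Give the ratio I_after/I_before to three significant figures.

I_new/I_old ≈ 6.69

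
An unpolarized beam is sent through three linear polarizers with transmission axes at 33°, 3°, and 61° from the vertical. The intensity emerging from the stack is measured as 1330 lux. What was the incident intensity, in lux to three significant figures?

Unpolarized light through the first polarizer → I₁ = ½ I₀, now polarized at 33°.
I₂ = I₁ cos²(3° − 33°) = 0.5 I₀ · cos²(30°) = 0.375 I₀.
I₃ = I₂ cos²(61° − 3°) = 0.375 I₀ · cos²(58°) = 0.1053 I₀.
So 1330 lux = 0.1053 I₀, giving I₀ = 1330/0.1053 = 1.263e+04 lux.

I₀ ≈ 1.26e4 lux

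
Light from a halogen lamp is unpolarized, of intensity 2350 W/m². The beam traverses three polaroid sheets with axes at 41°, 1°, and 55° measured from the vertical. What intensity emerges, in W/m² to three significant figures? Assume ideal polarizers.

I ≈ 238 W/m²

Unpolarized light through the first polarizer → I₁ = 2350 W/m²/2 = 1175 W/m², polarized at 41°.
I₂ = I₁ · cos²(40°) = 1175 · 0.5868 = 689.5 W/m².
I₃ = I₂ · cos²(54°) = 689.5 · 0.3455 = 238.2 W/m².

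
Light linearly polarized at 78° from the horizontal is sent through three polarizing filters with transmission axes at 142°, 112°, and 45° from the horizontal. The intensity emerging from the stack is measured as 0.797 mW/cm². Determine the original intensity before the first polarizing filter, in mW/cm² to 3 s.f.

By Malus's law, I₁ = I₀ cos²(142° − 78°) = I₀ cos²(64°) = 0.1922 I₀.
I₂ = I₁ cos²(112° − 142°) = 0.1922 I₀ · cos²(30°) = 0.1441 I₀.
I₃ = I₂ cos²(45° − 112°) = 0.1441 I₀ · cos²(67°) = 0.022 I₀.
So 0.797 mW/cm² = 0.022 I₀, giving I₀ = 0.797/0.022 = 36.22 mW/cm².

I₀ ≈ 36.2 mW/cm²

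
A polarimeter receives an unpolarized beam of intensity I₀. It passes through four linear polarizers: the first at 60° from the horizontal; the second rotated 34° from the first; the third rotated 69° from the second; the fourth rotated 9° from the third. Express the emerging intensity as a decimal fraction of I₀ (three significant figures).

≈ 0.0431 I₀

Unpolarized light through the first polarizer → I₁ = ½ I₀, now polarized at 60°.
I₂ = I₁ cos²(34°) = 0.5 · 0.6873 I₀ = 0.3437 I₀.
I₃ = I₂ cos²(69°) = 0.3437 · 0.1284 I₀ = 0.04413 I₀.
I₄ = I₃ cos²(9°) = 0.04413 · 0.9755 I₀ = 0.04305 I₀.
Transmitted fraction = 0.04305.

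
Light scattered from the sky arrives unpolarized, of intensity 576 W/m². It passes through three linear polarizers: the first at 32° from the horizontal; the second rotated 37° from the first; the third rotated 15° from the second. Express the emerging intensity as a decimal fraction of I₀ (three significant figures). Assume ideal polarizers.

Unpolarized light through the first polarizer → I₁ = 576 W/m²/2 = 288 W/m², polarized at 32°.
I₂ = I₁ · cos²(37°) = 288 · 0.6378 = 183.7 W/m².
I₃ = I₂ · cos²(15°) = 183.7 · 0.933 = 171.4 W/m².
Transmitted fraction = 0.2975.

I/I₀ ≈ 0.298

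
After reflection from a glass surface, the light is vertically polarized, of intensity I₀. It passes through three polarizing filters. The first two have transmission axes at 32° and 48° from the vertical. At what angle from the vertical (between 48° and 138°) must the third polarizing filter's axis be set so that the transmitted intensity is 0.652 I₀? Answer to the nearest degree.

By Malus's law, I₁ = I₀ cos²(32° − 0°) = I₀ cos²(32°) = 0.7192 I₀.
I₂ = I₁ cos²(48° − 32°) = 0.7192 I₀ · cos²(16°) = 0.6645 I₀.
Need I₃/I₀ = 0.652, so cos²(θ − 48°) = 0.652 / 0.6645 = 0.9811.
θ − 48° = arccos(√0.9811) = 7.9°, giving θ ≈ 48 + 7.9 = 55.9°.

θ ≈ 56°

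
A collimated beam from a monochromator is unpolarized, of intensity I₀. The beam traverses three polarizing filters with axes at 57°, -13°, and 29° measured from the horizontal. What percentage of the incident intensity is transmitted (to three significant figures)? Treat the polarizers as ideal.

≈ 3.23%

Unpolarized light through the first polarizer → I₁ = ½ I₀, now polarized at 57°.
I₂ = I₁ cos²(-13° − 57°) = 0.5 I₀ · cos²(70°) = 0.05849 I₀.
I₃ = I₂ cos²(29° + 13°) = 0.05849 I₀ · cos²(42°) = 0.0323 I₀.
That is 3.23% of the incident intensity.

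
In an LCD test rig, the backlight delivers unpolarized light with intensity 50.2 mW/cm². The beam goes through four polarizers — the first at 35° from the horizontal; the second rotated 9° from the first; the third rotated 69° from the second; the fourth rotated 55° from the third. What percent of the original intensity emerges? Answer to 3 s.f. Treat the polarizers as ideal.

≈ 2.06%

Unpolarized light through the first polarizer → I₁ = 50.2 mW/cm²/2 = 25.1 mW/cm², polarized at 35°.
I₂ = I₁ · cos²(9°) = 25.1 · 0.9755 = 24.49 mW/cm².
I₃ = I₂ · cos²(69°) = 24.49 · 0.1284 = 3.145 mW/cm².
I₄ = I₃ · cos²(55°) = 3.145 · 0.329 = 1.035 mW/cm².
That is 2.061% of the incident intensity.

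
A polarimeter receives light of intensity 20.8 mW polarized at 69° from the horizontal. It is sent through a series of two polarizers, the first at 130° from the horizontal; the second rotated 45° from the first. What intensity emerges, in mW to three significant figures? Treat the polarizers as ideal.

I ≈ 2.44 mW

I₁ = 20.8 mW · cos²(61°) = 4.889 mW.
I₂ = I₁ · cos²(45°) = 4.889 · 0.5 = 2.444 mW.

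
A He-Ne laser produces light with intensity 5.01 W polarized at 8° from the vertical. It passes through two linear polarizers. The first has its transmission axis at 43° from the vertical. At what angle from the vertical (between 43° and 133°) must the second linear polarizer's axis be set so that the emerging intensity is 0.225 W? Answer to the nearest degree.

θ ≈ 118°

I₁ = I₀ cos²(43° − 8°) = I₀ cos²(35°) = 0.671 I₀.
Target fraction: 0.225 / 5.01 W = 0.04491 of I₀.
Need I₂/I₀ = 0.04491, so cos²(θ − 43°) = 0.04491 / 0.671 = 0.06693.
θ − 43° = arccos(√0.06693) = 75.0°, giving θ ≈ 43 + 75.0 = 118.0°.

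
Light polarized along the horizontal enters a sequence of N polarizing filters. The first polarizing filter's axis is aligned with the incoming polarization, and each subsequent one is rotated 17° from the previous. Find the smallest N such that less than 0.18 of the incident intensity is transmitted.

First polarizer is aligned with the polarization: full transmission.
Each further stage multiplies by cos²(17°) = 0.9145.
After N polarizers: T = 0.9145^(N−1). Require T < 0.18 ⇒ N−1 > ln(0.18)/ln(0.9145) = 19.19, so N−1 ≥ 20 and N = 21.
Check: N=21 gives T = 0.1674 < 0.18; N=20 gives T = 0.1831.

N = 21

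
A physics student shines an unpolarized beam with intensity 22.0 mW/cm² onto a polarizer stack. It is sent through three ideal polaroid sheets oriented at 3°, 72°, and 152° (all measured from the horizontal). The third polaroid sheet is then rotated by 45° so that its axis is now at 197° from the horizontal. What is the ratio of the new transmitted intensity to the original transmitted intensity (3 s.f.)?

Before rotation:
Unpolarized light through the first polarizer → I₁ = ½ I₀, now polarized at 3°.
I₂ = I₁ cos²(72° − 3°) = 0.5 I₀ · cos²(69°) = 0.06421 I₀.
I₃ = I₂ cos²(152° − 72°) = 0.06421 I₀ · cos²(80°) = 0.001936 I₀.
After rotation:
Unpolarized light through the first polarizer → I₁ = ½ I₀, now polarized at 3°.
I₂ = I₁ cos²(72° − 3°) = 0.5 I₀ · cos²(69°) = 0.06421 I₀.
Angle between axes 2 and 3: 55°. I₃ = 0.06421 I₀ · cos²(55°) = 0.02113 I₀.
Ratio = 0.02113 / 0.001936 = 10.91.

I_new/I_old ≈ 10.9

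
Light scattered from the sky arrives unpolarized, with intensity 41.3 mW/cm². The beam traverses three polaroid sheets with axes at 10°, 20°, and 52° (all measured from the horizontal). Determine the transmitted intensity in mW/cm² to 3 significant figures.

Unpolarized light through the first polarizer → I₁ = 41.3 mW/cm²/2 = 20.65 mW/cm², polarized at 10°.
I₂ = I₁ · cos²(10°) = 20.65 · 0.9698 = 20.03 mW/cm².
I₃ = I₂ · cos²(32°) = 20.03 · 0.7192 = 14.4 mW/cm².

I ≈ 14.4 mW/cm²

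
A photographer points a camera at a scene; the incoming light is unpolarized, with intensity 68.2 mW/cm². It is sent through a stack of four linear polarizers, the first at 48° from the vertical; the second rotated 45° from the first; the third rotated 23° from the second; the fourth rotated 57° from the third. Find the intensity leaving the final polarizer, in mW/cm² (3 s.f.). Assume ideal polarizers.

Unpolarized light through the first polarizer → I₁ = 68.2 mW/cm²/2 = 34.1 mW/cm², polarized at 48°.
I₂ = I₁ · cos²(45°) = 34.1 · 0.5 = 17.05 mW/cm².
I₃ = I₂ · cos²(23°) = 17.05 · 0.8473 = 14.45 mW/cm².
I₄ = I₃ · cos²(57°) = 14.45 · 0.2966 = 4.285 mW/cm².

I ≈ 4.29 mW/cm²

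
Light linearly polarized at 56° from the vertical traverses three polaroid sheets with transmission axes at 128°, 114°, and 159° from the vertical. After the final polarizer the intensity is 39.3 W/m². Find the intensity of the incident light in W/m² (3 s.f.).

I₁ = I₀ cos²(128° − 56°) = I₀ cos²(72°) = 0.09549 I₀.
I₂ = I₁ cos²(114° − 128°) = 0.09549 I₀ · cos²(14°) = 0.0899 I₀.
I₃ = I₂ cos²(159° − 114°) = 0.0899 I₀ · cos²(45°) = 0.04495 I₀.
So 39.3 W/m² = 0.04495 I₀, giving I₀ = 39.3/0.04495 = 874.3 W/m².

I₀ ≈ 874 W/m²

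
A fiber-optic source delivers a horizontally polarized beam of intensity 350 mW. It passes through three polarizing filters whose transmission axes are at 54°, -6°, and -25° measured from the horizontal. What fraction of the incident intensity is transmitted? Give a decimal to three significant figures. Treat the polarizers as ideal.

I/I₀ ≈ 0.0772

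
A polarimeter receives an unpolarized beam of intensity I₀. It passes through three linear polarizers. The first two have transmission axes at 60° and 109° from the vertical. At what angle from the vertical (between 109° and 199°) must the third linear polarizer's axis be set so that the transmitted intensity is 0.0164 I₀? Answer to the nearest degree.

Unpolarized light through the first polarizer → I₁ = ½ I₀, now polarized at 60°.
I₂ = I₁ cos²(109° − 60°) = 0.5 I₀ · cos²(49°) = 0.2152 I₀.
Need I₃/I₀ = 0.0164, so cos²(θ − 109°) = 0.0164 / 0.2152 = 0.07621.
θ − 109° = arccos(√0.07621) = 74.0°, giving θ ≈ 109 + 74.0 = 183.0°.

θ ≈ 183°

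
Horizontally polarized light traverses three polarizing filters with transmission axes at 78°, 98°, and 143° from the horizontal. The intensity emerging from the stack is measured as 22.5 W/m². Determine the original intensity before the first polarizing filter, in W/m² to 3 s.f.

I₁ = I₀ cos²(78° − 0°) = I₀ cos²(78°) = 0.04323 I₀.
I₂ = I₁ cos²(98° − 78°) = 0.04323 I₀ · cos²(20°) = 0.03817 I₀.
I₃ = I₂ cos²(143° − 98°) = 0.03817 I₀ · cos²(45°) = 0.01909 I₀.
So 22.5 W/m² = 0.01909 I₀, giving I₀ = 22.5/0.01909 = 1179 W/m².

I₀ ≈ 1180 W/m²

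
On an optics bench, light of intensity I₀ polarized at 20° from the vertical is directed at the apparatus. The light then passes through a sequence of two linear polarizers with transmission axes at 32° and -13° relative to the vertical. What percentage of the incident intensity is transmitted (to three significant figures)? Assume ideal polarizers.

I₁ = I₀ cos²(32° − 20°) = I₀ cos²(12°) = 0.9568 I₀.
I₂ = I₁ cos²(-13° − 32°) = 0.9568 I₀ · cos²(45°) = 0.4784 I₀.
That is 47.84% of the incident intensity.

≈ 47.8%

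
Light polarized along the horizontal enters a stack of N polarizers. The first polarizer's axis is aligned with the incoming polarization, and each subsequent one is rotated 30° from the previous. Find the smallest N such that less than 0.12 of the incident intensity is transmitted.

N = 9

First polarizer is aligned with the polarization: full transmission.
Each further stage multiplies by cos²(30°) = 0.75.
After N polarizers: T = 0.75^(N−1). Require T < 0.12 ⇒ N−1 > ln(0.12)/ln(0.75) = 7.37, so N−1 ≥ 8 and N = 9.
Check: N=9 gives T = 0.1001 < 0.12; N=8 gives T = 0.1335.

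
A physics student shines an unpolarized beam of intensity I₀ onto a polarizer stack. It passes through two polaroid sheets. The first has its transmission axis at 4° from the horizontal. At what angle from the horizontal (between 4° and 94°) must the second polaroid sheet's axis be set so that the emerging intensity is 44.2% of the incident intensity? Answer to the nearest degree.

θ ≈ 24°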